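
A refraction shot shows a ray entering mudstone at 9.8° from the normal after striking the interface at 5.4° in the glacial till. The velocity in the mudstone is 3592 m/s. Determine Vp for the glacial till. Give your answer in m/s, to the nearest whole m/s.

Snell's law: sin 5.4°/V₁ = sin 9.8°/V₂.
V₁ = V₂·sin 5.4°/sin 9.8° = 3592 × 0.5529 = 1986.01 m/s.

1986 m/s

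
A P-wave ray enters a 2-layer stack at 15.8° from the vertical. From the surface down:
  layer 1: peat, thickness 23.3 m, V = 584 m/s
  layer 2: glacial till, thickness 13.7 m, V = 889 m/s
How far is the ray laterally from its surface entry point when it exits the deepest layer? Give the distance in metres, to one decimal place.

Apply Snell's law at each interface; in layer i the horizontal offset is hᵢ·tan θᵢ.
Layer 1: θ = 15.80°; offset = 23.3·tan 15.80° = 6.593 m.
Layer 2: sin θ = 889·sin 15.8°/584 = 0.4145, θ = 24.49°; offset = 13.7·tan 24.49° = 6.240 m.
Summing the layer offsets gives 12.833 m.

12.8 m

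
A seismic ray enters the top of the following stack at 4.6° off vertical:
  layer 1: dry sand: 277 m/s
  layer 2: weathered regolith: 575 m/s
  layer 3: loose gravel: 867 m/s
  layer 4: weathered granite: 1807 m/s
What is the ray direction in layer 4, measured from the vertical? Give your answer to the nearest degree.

32°

Ray parameter p = sin 4.6° / 277 = 2.8953e-04 s/m.
sin θ_4 = p·V_4 = 2.8953e-04 × 1807 = 0.5232.
θ_4 = 31.55° from the vertical.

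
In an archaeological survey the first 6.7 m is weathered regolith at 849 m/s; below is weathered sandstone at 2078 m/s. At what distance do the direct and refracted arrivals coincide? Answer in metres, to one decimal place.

x_cross = 2h·√((V₂+V₁)/(V₂−V₁)).
(V₂+V₁)/(V₂−V₁) = (2078+849)/(2078−849) = 2.3816; √ = 1.5432.
x_cross = 2·6.7·1.5432 = 20.68 m.

20.7 m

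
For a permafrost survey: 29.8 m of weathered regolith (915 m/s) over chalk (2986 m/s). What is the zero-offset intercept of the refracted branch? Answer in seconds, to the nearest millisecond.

0.062 s

tᵢ = 2h·√(V₂²−V₁²)/(V₁V₂).
√(V₂²−V₁²) = √(2986²−915²) = 2842.4 m/s.
tᵢ = 2·29.8·2842.4/(915·2986) = 0.06200 s.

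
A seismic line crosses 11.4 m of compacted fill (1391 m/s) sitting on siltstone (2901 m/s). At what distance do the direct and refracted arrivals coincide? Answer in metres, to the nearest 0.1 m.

38.4 m

θ_c = arcsin(1391/2901) = 28.65°, so cos θ_c = 0.8775 and tᵢ = 2h cos θ_c/V₁ = 0.0144 s.
At crossover x/V₁ = x/V₂ + tᵢ ⇒ x = tᵢ/(1/V₁ − 1/V₂) = 0.01438/(7.1891e-04 − 3.4471e-04) = 38.44 m.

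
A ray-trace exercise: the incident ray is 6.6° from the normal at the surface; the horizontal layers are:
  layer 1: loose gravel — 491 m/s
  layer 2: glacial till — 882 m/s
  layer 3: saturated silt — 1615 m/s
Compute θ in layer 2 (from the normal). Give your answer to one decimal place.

Ray parameter p = sin 6.6° / 491 = 2.3409e-04 s/m.
sin θ_2 = p·V_2 = 2.3409e-04 × 882 = 0.2065.
θ_2 = arcsin 0.2065 = 11.92°.

11.9°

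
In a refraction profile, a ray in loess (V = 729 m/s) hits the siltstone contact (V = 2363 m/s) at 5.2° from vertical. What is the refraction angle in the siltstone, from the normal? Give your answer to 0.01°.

17.08°

sin θ₁/V₁ = sin θ₂/V₂ ⇒ sin θ₂ = 2363·sin 5.2°/729 = 2363·0.0906/729 = 0.2938.
θ₂ = arcsin 0.2938 = 17.08° from the normal.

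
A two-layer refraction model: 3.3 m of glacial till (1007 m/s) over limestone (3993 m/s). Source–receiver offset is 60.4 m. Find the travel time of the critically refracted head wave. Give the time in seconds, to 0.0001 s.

t = x/V₂ + 2h·√(V₂²−V₁²)/(V₁V₂).
√(V₂²−V₁²) = √(3993²−1007²) = 3863.9 m/s; delay term = 2·3.3·3863.9/(1007·3993) = 0.00634 s.
t = 60.4/3993 + 0.00634 = 0.02147 s.

0.0215 s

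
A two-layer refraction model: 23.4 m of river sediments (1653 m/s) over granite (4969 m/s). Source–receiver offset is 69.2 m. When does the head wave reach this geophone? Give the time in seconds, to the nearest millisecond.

0.041 s

θ_c = arcsin(V₁/V₂) = arcsin(1653/4969) = 19.43°, cos θ_c = 0.9430.
Intercept time tᵢ = 2h cos θ_c / V₁ = 2·23.4·0.9430/1653 = 0.02670 s.
t = x/V₂ + tᵢ = 69.2/4969 + 0.02670 = 0.04063 s.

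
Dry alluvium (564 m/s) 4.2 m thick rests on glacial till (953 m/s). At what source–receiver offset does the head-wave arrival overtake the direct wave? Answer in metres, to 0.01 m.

16.59 m

θ_c = arcsin(564/953) = 36.29°, so cos θ_c = 0.8061 and tᵢ = 2h cos θ_c/V₁ = 0.0120 s.
At crossover x/V₁ = x/V₂ + tᵢ ⇒ x = tᵢ/(1/V₁ − 1/V₂) = 0.01201/(1.7730e-03 − 1.0493e-03) = 16.59 m.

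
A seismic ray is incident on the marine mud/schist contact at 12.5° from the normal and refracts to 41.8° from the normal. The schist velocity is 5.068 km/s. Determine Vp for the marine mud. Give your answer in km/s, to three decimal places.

Snell's law: sin 12.5°/V₁ = sin 41.8°/V₂.
V₁ = V₂·sin 12.5°/sin 41.8° = 5.068 × 0.3247 = 1.646 km/s.

1.646 km/s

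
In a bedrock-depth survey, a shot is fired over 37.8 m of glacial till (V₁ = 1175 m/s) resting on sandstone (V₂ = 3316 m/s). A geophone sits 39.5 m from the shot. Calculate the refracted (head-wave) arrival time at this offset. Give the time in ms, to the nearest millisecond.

72 ms

t = x/V₂ + 2h·√(V₂²−V₁²)/(V₁V₂).
√(V₂²−V₁²) = √(3316²−1175²) = 3100.8 m/s; delay term = 2·37.8·3100.8/(1175·3316) = 0.06017 s.
t = 39.5/3316 + 0.06017 = 0.07208 s.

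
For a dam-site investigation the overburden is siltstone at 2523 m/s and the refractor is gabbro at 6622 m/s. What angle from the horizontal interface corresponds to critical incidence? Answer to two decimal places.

At critical incidence the refracted ray runs along the interface (θ₂ = 90°), so sin θ_c = V₁/V₂.
θ_c = arcsin(2523/6622) = arcsin 0.3810 = 22.40°.
Measured from the interface: 90° − 22.40° = 67.60°.

67.60°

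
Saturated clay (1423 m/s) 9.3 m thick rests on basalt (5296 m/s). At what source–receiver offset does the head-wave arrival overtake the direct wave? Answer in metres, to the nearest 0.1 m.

x_cross = 2h·√((V₂+V₁)/(V₂−V₁)).
(V₂+V₁)/(V₂−V₁) = (5296+1423)/(5296−1423) = 1.7348; √ = 1.3171.
x_cross = 2·9.3·1.3171 = 24.50 m.

24.5 m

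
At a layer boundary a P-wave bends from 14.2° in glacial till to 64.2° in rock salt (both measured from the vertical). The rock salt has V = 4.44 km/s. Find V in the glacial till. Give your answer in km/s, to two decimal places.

sin 14.2° = 0.2453; sin 64.2° = 0.9003.
V₁ = V₂·(sin θ₁/sin θ₂) = 4.44·(0.2453/0.9003) = 1.21 km/s.

1.21 km/s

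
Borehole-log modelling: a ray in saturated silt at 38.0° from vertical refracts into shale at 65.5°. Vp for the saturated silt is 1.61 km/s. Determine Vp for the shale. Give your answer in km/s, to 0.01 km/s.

Snell's law: sin 38.0°/V₁ = sin 65.5°/V₂.
V₂ = V₁·sin 65.5°/sin 38.0° = 1.61 × 1.4780 = 2.38 km/s.

2.38 km/s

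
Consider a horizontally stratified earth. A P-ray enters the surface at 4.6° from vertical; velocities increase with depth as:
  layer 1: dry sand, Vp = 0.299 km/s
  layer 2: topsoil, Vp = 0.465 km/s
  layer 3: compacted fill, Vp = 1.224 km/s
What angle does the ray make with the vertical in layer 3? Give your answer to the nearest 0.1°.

Ray parameter p = sin 4.6° / 0.299 = 2.6822e-01 s/km.
sin θ_3 = p·V_3 = 2.6822e-01 × 1.224 = 0.3283.
θ_3 = arcsin 0.3283 = 19.17°.

19.2°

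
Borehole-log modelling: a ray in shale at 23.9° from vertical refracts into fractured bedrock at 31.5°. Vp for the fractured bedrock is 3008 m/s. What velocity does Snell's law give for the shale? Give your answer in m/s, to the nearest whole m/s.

sin 23.9° = 0.4051; sin 31.5° = 0.5225.
V₁ = V₂·(sin θ₁/sin θ₂) = 3008·(0.4051/0.5225) = 2332.38 m/s.

2332 m/s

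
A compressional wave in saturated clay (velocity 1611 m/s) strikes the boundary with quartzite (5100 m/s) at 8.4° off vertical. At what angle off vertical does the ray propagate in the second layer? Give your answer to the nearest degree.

sin θ₁/V₁ = sin θ₂/V₂ ⇒ sin θ₂ = 5100·sin 8.4°/1611 = 5100·0.1461/1611 = 0.4625.
θ₂ = arcsin 0.4625 = 27.55° from the normal.

28°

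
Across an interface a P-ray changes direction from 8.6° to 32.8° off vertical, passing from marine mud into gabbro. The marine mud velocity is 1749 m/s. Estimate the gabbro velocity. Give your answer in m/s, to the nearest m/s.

6336 m/s

Snell's law: sin 8.6°/V₁ = sin 32.8°/V₂.
V₂ = V₁·sin 32.8°/sin 8.6° = 1749 × 3.6226 = 6335.94 m/s.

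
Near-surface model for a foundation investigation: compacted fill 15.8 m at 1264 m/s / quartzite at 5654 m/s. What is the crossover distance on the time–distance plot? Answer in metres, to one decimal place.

39.7 m

x_cross = 2h·√((V₂+V₁)/(V₂−V₁)).
(V₂+V₁)/(V₂−V₁) = (5654+1264)/(5654−1264) = 1.5759; √ = 1.2553.
x_cross = 2·15.8·1.2553 = 39.67 m.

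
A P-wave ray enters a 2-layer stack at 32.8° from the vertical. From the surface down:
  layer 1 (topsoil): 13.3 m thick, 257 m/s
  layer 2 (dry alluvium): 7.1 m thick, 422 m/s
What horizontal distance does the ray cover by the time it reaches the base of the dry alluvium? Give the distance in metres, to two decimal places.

Apply Snell's law at each interface; in layer i the horizontal offset is hᵢ·tan θᵢ.
Layer 1: θ = 32.80°; offset = 13.3·tan 32.80° = 8.5713 m.
Layer 2: sin θ = 422·sin 32.8°/257 = 0.8895, θ = 62.81°; offset = 7.1·tan 62.81° = 13.8211 m.
Σ offsets = 22.3924 m.

22.39 m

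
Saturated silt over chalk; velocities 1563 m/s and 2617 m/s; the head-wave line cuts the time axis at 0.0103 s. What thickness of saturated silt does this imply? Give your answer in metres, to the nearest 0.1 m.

θ_c = arcsin(1563/2617) = 36.67°; cos θ_c = 0.8021.
tᵢ = 2h cos θ_c/V₁ ⇒ h = tᵢ·V₁/(2 cos θ_c) = 0.0103·1563/(2·0.8021) = 10.04 m.

10.0 m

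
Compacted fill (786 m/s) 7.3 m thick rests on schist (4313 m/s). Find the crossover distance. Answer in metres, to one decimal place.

x_cross = 2h·√((V₂+V₁)/(V₂−V₁)).
(V₂+V₁)/(V₂−V₁) = (4313+786)/(4313−786) = 1.4457; √ = 1.2024.
x_cross = 2·7.3·1.2024 = 17.55 m.

17.6 m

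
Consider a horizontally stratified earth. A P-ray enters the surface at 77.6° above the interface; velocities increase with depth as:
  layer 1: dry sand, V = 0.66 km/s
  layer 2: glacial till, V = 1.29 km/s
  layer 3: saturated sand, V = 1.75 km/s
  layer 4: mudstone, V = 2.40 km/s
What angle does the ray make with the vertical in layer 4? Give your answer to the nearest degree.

From the normal: θ₁ = 90° − 77.6° = 12.4°.
Snell's law across each interface conserves sin θ / V, so sin θ_4 = V_4·sin θ₁/V₁.
sin θ_4 = 2.40 × sin 12.4° / 0.66 = 0.7809.
θ_4 = 51.34° from the vertical.

51°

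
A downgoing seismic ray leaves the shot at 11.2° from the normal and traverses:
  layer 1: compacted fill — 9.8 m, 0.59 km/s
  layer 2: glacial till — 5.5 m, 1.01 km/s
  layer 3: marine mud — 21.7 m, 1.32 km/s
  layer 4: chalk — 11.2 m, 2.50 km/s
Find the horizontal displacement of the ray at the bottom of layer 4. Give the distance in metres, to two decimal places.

Apply Snell's law at each interface; in layer i the horizontal offset is hᵢ·tan θᵢ.
Layer 1: θ = 11.20°; offset = 9.8·tan 11.20° = 1.9405 m.
Layer 2: sin θ = 1.01·sin 11.2°/0.59 = 0.3325, θ = 19.42°; offset = 5.5·tan 19.42° = 1.9391 m.
Layer 3: sin θ = 1.32·sin 11.2°/0.59 = 0.4346, θ = 25.76°; offset = 21.7·tan 25.76° = 10.4702 m.
Layer 4: sin θ = 2.50·sin 11.2°/0.59 = 0.8230, θ = 55.39°; offset = 11.2·tan 55.39° = 16.2286 m.
Σ offsets = 30.5784 m.

30.58 m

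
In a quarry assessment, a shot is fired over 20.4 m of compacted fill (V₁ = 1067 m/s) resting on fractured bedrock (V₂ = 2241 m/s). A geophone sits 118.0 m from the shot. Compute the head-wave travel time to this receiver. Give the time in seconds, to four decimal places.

t = x/V₂ + 2h·√(V₂²−V₁²)/(V₁V₂).
√(V₂²−V₁²) = √(2241²−1067²) = 1970.7 m/s; delay term = 2·20.4·1970.7/(1067·2241) = 0.03363 s.
t = 118.0/2241 + 0.03363 = 0.08628 s.

0.0863 s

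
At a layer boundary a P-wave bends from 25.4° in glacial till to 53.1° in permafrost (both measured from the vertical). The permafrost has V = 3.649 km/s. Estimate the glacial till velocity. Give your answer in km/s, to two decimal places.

1.96 km/s

Snell's law: sin 25.4°/V₁ = sin 53.1°/V₂.
V₁ = V₂·sin 25.4°/sin 53.1° = 3.649 × 0.5364 = 1.96 km/s.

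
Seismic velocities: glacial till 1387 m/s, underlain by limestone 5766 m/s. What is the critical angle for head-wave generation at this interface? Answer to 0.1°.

At critical incidence the refracted ray runs along the interface (θ₂ = 90°), so sin θ_c = V₁/V₂.
θ_c = arcsin(1387/5766) = arcsin 0.2405 = 13.92°.

13.9°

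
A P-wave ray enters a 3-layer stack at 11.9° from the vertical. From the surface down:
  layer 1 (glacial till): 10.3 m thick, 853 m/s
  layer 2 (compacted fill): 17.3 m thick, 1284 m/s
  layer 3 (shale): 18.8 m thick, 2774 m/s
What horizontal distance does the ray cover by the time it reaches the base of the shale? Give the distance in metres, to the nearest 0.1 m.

24.8 m

Ray parameter p = sin 11.9° / 853 m/s = 2.4174e-04 s/m.
Layer 1: θ = 11.90°; offset = 10.3·tan 11.90° = 2.171 m.
Layer 2: sin θ = p·1284 = 0.3104 → θ = 18.08°; offset = 17.3·tan 18.08° = 5.649 m.
Layer 3: sin θ = p·2774 = 0.6706 → θ = 42.11°; offset = 18.8·tan 42.11° = 16.994 m.
Summing the layer offsets gives 24.814 m.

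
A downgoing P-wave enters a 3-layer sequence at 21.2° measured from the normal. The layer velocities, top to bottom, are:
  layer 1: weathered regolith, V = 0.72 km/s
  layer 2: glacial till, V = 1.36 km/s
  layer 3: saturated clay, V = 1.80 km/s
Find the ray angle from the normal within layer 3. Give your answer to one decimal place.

64.7°

Ray parameter p = sin 21.2° / 0.72 = 5.0226e-01 s/km.
sin θ_3 = p·V_3 = 5.0226e-01 × 1.80 = 0.9041.
θ_3 = 64.70° from the vertical.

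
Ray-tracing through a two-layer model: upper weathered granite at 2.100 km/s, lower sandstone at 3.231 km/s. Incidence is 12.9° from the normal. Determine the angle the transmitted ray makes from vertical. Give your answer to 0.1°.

20.1°

sin θ₁/V₁ = sin θ₂/V₂ ⇒ sin θ₂ = 3.231·sin 12.9°/2.100 = 3.231·0.2233/2.100 = 0.3435.
θ₂ = sin⁻¹(0.3435) = 20.09° (from vertical).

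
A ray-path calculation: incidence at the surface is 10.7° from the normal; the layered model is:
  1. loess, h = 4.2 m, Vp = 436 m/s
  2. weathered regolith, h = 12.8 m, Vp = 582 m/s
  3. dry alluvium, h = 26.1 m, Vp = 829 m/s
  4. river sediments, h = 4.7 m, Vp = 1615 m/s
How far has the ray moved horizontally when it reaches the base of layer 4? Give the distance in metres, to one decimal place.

18.4 m

Apply Snell's law at each interface; in layer i the horizontal offset is hᵢ·tan θᵢ.
Layer 1: θ = 10.70°; offset = 4.2·tan 10.70° = 0.794 m.
Layer 2: sin θ = 582·sin 10.7°/436 = 0.2478, θ = 14.35°; offset = 12.8·tan 14.35° = 3.275 m.
Layer 3: sin θ = 829·sin 10.7°/436 = 0.3530, θ = 20.67°; offset = 26.1·tan 20.67° = 9.848 m.
Layer 4: sin θ = 1615·sin 10.7°/436 = 0.6877, θ = 43.45°; offset = 4.7·tan 43.45° = 4.452 m.
Σ offsets = 18.369 m.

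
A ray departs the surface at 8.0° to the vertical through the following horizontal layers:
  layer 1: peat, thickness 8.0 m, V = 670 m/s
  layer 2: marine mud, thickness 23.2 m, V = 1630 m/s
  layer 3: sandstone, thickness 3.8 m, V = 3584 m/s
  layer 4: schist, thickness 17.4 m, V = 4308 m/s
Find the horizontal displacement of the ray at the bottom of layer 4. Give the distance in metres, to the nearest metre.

49 m

Ray parameter p = sin 8.0° / 670 m/s = 2.0772e-04 s/m.
Layer 1: θ = 8.00°; offset = 8.0·tan 8.00° = 1.124 m.
Layer 2: sin θ = p·1630 = 0.3386 → θ = 19.79°; offset = 23.2·tan 19.79° = 8.348 m.
Layer 3: sin θ = p·3584 = 0.7445 → θ = 48.11°; offset = 3.8·tan 48.11° = 4.237 m.
Layer 4: sin θ = p·4308 = 0.8949 → θ = 63.49°; offset = 17.4·tan 63.49° = 34.885 m.
Summing the layer offsets gives 48.595 m.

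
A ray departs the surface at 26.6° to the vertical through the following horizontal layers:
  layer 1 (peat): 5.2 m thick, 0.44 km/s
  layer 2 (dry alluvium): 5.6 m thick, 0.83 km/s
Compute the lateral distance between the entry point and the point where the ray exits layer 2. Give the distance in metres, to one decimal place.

p = sin θ₁/V₁ = sin 26.6°/0.44 = 1.0176e+00 s/km is conserved through the stack.
Layer 1: θ = 26.60°; offset = 5.2·tan 26.60° = 2.604 m.
Layer 2: sin θ = p·0.83 = 0.8446 → θ = 57.63°; offset = 5.6·tan 57.63° = 8.835 m.
Summing the layer offsets gives 11.439 m.

11.4 m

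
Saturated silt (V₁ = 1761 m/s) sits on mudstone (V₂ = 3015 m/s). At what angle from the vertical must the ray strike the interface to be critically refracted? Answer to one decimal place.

Critical incidence: sin θ_c = V₁/V₂ = 1761/3015 = 0.5841.
θ_c = arcsin 0.5841 = 35.74°.

35.7°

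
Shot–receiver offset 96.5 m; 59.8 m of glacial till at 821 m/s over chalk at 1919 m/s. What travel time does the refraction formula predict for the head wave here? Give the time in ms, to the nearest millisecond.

182 ms

t = x/V₂ + 2h·√(V₂²−V₁²)/(V₁V₂).
√(V₂²−V₁²) = √(1919²−821²) = 1734.5 m/s; delay term = 2·59.8·1734.5/(821·1919) = 0.13167 s.
t = 96.5/1919 + 0.13167 = 0.18196 s.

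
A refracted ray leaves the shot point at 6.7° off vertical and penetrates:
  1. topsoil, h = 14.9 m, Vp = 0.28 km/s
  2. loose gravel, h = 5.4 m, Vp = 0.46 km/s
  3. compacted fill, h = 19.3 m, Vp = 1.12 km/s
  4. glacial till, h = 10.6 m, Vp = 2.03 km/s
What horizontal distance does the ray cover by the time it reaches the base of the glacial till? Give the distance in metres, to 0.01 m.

29.80 m

Apply Snell's law at each interface; in layer i the horizontal offset is hᵢ·tan θᵢ.
Layer 1: θ = 6.70°; offset = 14.9·tan 6.70° = 1.7503 m.
Layer 2: sin θ = 0.46·sin 6.7°/0.28 = 0.1917, θ = 11.05°; offset = 5.4·tan 11.05° = 1.0546 m.
Layer 3: sin θ = 1.12·sin 6.7°/0.28 = 0.4667, θ = 27.82°; offset = 19.3·tan 27.82° = 10.1840 m.
Layer 4: sin θ = 2.03·sin 6.7°/0.28 = 0.8459, θ = 57.76°; offset = 10.6·tan 57.76° = 16.8094 m.
Summing the layer offsets gives 29.7983 m.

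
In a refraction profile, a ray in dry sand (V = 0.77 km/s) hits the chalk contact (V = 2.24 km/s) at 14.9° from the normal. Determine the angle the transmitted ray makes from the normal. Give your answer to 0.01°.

48.42°

sin θ₁/V₁ = sin θ₂/V₂ ⇒ sin θ₂ = 2.24·sin 14.9°/0.77 = 2.24·0.2571/0.77 = 0.7480.
θ₂ = arcsin 0.7480 = 48.42° from the normal.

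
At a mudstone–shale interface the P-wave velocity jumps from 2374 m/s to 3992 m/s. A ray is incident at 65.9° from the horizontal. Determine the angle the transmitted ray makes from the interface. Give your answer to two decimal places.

46.64°

Convert to the normal: θ₁ = 90° − 65.9° = 24.1°.
Snell's law: sin θ₂ = (V₂/V₁)·sin θ₁ = (3992/2374)·sin 24.1° = 0.6866.
θ₂ = arcsin 0.6866 = 43.36° from the normal.
From the interface: 90° − 43.36° = 46.64°.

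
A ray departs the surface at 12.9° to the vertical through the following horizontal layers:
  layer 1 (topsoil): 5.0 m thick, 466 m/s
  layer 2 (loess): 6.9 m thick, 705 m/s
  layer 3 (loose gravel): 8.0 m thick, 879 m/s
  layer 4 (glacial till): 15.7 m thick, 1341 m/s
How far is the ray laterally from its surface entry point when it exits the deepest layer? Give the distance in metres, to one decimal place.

Ray parameter p = sin 12.9° / 466 m/s = 4.7908e-04 s/m.
Layer 1: θ = 12.90°; offset = 5.0·tan 12.90° = 1.145 m.
Layer 2: sin θ = p·705 = 0.3377 → θ = 19.74°; offset = 6.9·tan 19.74° = 2.476 m.
Layer 3: sin θ = p·879 = 0.4211 → θ = 24.90°; offset = 8.0·tan 24.90° = 3.714 m.
Layer 4: sin θ = p·1341 = 0.6424 → θ = 39.97°; offset = 15.7·tan 39.97° = 13.162 m.
Summing the layer offsets gives 20.497 m.

20.5 m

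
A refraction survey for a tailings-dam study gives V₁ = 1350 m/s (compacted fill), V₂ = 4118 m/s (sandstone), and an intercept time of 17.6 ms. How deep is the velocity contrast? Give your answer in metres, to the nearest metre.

h = tᵢ·V₁·V₂ / (2·√(V₂²−V₁²)).
√(V₂²−V₁²) = √(4118² − 1350²) = 3890.4 m/s.
h = 0.0176 s × 1350 × 4118 / (2 × 3890.4) = 12.57 m.

13 m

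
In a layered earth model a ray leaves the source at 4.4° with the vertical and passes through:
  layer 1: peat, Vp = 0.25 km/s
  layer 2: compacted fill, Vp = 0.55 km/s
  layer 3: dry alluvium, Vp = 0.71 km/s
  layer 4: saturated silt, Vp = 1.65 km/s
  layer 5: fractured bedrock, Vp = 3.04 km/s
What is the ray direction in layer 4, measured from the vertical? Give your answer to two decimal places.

Snell's law across each interface conserves sin θ / V, so sin θ_4 = V_4·sin θ₁/V₁.
sin θ_4 = 1.65 × sin 4.4° / 0.25 = 0.5063.
θ_4 = arcsin 0.5063 = 30.42°.

30.42°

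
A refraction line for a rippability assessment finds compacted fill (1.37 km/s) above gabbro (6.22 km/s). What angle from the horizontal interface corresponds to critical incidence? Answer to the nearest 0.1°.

Critical incidence: sin θ_c = V₁/V₂ = 1.37/6.22 = 0.2203.
θ_c = arcsin 0.2203 = 12.72°.
Measured from the interface: 90° − 12.72° = 77.28°.

77.3°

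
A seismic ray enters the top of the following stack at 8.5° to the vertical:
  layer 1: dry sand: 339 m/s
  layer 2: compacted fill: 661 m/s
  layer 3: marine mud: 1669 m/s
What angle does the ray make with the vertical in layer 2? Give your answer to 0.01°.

Ray parameter p = sin 8.5° / 339 = 4.3602e-04 s/m.
sin θ_2 = p·V_2 = 4.3602e-04 × 661 = 0.2882.
θ_2 = arcsin 0.2882 = 16.75°.

16.75°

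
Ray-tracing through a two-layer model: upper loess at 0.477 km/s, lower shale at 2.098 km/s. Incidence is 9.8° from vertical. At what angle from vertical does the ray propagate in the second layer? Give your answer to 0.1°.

48.5°

Snell's law: sin θ₂ = (V₂/V₁)·sin θ₁ = (2.098/0.477)·sin 9.8° = 0.7486.
θ₂ = arcsin 0.7486 = 48.47° from the normal.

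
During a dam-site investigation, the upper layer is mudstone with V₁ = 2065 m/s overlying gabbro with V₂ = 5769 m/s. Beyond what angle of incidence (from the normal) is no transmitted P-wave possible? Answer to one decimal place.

At critical incidence the refracted ray runs along the interface (θ₂ = 90°), so sin θ_c = V₁/V₂.
θ_c = arcsin(2065/5769) = arcsin 0.3579 = 20.97°.

21.0°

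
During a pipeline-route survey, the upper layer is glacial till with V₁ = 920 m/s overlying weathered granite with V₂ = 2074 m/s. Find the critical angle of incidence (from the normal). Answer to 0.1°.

Critical incidence: sin θ_c = V₁/V₂ = 920/2074 = 0.4436.
θ_c = arcsin 0.4436 = 26.33°.

26.3°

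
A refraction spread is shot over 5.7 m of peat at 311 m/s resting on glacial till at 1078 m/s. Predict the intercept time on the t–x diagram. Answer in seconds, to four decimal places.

tᵢ = 2h·√(V₂²−V₁²)/(V₁V₂).
√(V₂²−V₁²) = √(1078²−311²) = 1032.2 m/s.
tᵢ = 2·5.7·1032.2/(311·1078) = 0.03510 s.

0.0351 s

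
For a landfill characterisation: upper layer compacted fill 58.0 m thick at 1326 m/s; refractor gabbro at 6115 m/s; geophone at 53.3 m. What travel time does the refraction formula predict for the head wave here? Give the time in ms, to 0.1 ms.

θ_c = arcsin(V₁/V₂) = arcsin(1326/6115) = 12.52°, cos θ_c = 0.9762.
Intercept time tᵢ = 2h cos θ_c / V₁ = 2·58.0·0.9762/1326 = 0.08540 s.
t = x/V₂ + tᵢ = 53.3/6115 + 0.08540 = 0.09412 s.

94.1 ms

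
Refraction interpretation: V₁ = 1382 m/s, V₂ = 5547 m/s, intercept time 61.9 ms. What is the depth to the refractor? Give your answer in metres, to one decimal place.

44.2 m

h = tᵢ·V₁·V₂ / (2·√(V₂²−V₁²)).
√(V₂²−V₁²) = √(5547² − 1382²) = 5372.1 m/s.
h = 0.0619 s × 1382 × 5547 / (2 × 5372.1) = 44.17 m.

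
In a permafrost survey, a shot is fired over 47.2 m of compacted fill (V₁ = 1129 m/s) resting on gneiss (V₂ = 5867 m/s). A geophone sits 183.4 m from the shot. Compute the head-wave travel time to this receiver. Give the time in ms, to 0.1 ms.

t = x/V₂ + 2h·√(V₂²−V₁²)/(V₁V₂).
√(V₂²−V₁²) = √(5867²−1129²) = 5757.3 m/s; delay term = 2·47.2·5757.3/(1129·5867) = 0.08205 s.
t = 183.4/5867 + 0.08205 = 0.11331 s.

113.3 ms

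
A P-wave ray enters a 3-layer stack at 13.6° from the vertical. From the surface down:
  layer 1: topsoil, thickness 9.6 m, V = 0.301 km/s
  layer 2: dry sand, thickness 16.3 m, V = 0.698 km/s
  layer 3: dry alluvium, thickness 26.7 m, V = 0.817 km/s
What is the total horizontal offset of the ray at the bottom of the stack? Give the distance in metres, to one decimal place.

35.1 m

Apply Snell's law at each interface; in layer i the horizontal offset is hᵢ·tan θᵢ.
Layer 1: θ = 13.60°; offset = 9.6·tan 13.60° = 2.322 m.
Layer 2: sin θ = 0.698·sin 13.6°/0.301 = 0.5453, θ = 33.04°; offset = 16.3·tan 33.04° = 10.603 m.
Layer 3: sin θ = 0.817·sin 13.6°/0.301 = 0.6382, θ = 39.66°; offset = 26.7·tan 39.66° = 22.136 m.
Σ offsets = 35.062 m.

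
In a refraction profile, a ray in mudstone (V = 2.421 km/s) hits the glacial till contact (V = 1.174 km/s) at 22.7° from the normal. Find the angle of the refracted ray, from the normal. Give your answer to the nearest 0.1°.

10.8°

sin θ₁/V₁ = sin θ₂/V₂ ⇒ sin θ₂ = 1.174·sin 22.7°/2.421 = 1.174·0.3859/2.421 = 0.1871.
θ₂ = sin⁻¹(0.1871) = 10.79° (from vertical).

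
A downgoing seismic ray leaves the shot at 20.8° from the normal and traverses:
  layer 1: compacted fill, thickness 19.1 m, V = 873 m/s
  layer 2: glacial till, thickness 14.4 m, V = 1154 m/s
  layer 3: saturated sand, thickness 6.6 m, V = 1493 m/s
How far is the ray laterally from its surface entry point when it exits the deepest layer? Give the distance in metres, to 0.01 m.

Apply Snell's law at each interface; in layer i the horizontal offset is hᵢ·tan θᵢ.
Layer 1: θ = 20.80°; offset = 19.1·tan 20.80° = 7.2554 m.
Layer 2: sin θ = 1154·sin 20.8°/873 = 0.4694, θ = 28.00°; offset = 14.4·tan 28.00° = 7.6553 m.
Layer 3: sin θ = 1493·sin 20.8°/873 = 0.6073, θ = 37.39°; offset = 6.6·tan 37.39° = 5.0451 m.
Total horizontal offset = 19.9558 m.

19.96 m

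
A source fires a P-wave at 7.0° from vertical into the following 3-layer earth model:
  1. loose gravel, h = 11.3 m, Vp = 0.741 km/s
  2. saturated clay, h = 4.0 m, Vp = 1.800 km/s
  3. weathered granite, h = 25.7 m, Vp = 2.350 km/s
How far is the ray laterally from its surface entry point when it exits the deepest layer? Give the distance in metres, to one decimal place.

p = sin θ₁/V₁ = sin 7.0°/0.741 = 1.6447e-01 s/km is conserved through the stack.
Layer 1: θ = 7.00°; offset = 11.3·tan 7.00° = 1.387 m.
Layer 2: sin θ = p·1.800 = 0.2960 → θ = 17.22°; offset = 4.0·tan 17.22° = 1.240 m.
Layer 3: sin θ = p·2.350 = 0.3865 → θ = 22.74°; offset = 25.7·tan 22.74° = 10.770 m.
Total horizontal offset = 13.397 m.

13.4 m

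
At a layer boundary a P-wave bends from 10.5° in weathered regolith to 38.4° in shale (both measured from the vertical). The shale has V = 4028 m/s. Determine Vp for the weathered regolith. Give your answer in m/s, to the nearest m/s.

Snell's law: sin 10.5°/V₁ = sin 38.4°/V₂.
V₁ = V₂·sin 10.5°/sin 38.4° = 4028 × 0.2934 = 1181.76 m/s.

1182 m/s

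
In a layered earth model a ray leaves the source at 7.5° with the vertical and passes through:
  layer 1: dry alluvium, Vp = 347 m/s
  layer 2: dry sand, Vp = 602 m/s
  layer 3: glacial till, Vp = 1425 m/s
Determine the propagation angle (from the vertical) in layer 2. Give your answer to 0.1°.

13.1°

Snell's law across each interface conserves sin θ / V, so sin θ_2 = V_2·sin θ₁/V₁.
sin θ_2 = 602 × sin 7.5° / 347 = 0.2264.
θ_2 = arcsin 0.2264 = 13.09°.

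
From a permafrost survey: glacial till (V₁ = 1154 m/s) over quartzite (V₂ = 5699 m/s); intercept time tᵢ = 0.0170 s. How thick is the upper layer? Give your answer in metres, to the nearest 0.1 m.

10.0 m

θ_c = arcsin(1154/5699) = 11.68°; cos θ_c = 0.9793.
tᵢ = 2h cos θ_c/V₁ ⇒ h = tᵢ·V₁/(2 cos θ_c) = 0.017·1154/(2·0.9793) = 10.02 m.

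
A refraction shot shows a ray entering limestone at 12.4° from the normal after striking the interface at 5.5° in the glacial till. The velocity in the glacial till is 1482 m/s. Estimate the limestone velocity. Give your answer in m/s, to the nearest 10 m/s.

3320 m/s

sin 5.5° = 0.0958; sin 12.4° = 0.2147.
V₂ = V₁·(sin θ₂/sin θ₁) = 1482·(0.2147/0.0958) = 3320.31 m/s.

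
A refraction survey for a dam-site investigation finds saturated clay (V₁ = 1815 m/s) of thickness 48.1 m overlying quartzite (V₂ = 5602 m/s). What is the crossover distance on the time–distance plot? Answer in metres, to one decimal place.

θ_c = arcsin(1815/5602) = 18.90°, so cos θ_c = 0.9461 and tᵢ = 2h cos θ_c/V₁ = 0.0501 s.
At crossover x/V₁ = x/V₂ + tᵢ ⇒ x = tᵢ/(1/V₁ − 1/V₂) = 0.05014/(5.5096e-04 − 1.7851e-04) = 134.63 m.

134.6 m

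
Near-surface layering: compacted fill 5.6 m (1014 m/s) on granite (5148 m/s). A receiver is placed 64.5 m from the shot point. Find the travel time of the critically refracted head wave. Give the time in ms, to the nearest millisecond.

θ_c = arcsin(V₁/V₂) = arcsin(1014/5148) = 11.36°, cos θ_c = 0.9804.
Intercept time tᵢ = 2h cos θ_c / V₁ = 2·5.6·0.9804/1014 = 0.01083 s.
t = x/V₂ + tᵢ = 64.5/5148 + 0.01083 = 0.02336 s.

23 ms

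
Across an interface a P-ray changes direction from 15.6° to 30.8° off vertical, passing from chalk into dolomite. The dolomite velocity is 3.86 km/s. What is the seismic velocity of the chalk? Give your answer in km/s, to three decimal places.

sin 15.6° = 0.2689; sin 30.8° = 0.5120.
V₁ = V₂·(sin θ₁/sin θ₂) = 3.86·(0.2689/0.5120) = 2.027 km/s.

2.027 km/s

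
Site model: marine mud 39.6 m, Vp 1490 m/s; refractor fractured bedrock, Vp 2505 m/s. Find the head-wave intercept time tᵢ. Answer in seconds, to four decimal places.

θ_c = arcsin(V₁/V₂) = arcsin(1490/2505) = 36.50°; cos θ_c = 0.8039.
tᵢ = 2h·cos θ_c / V₁ = 2·39.6·0.8039 / 1490 = 0.04273 s.

0.0427 s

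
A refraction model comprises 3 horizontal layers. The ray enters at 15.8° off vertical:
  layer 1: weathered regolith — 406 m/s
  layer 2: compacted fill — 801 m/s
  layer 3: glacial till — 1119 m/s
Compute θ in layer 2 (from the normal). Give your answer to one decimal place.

32.5°

Snell's law across each interface conserves sin θ / V, so sin θ_2 = V_2·sin θ₁/V₁.
sin θ_2 = 801 × sin 15.8° / 406 = 0.5372.
θ_2 = arcsin 0.5372 = 32.49°.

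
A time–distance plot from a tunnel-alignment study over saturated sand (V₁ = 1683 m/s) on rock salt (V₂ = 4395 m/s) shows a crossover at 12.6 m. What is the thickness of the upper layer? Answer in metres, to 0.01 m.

4.21 m

h = (x_cross/2)·√((V₂−V₁)/(V₂+V₁)).
(V₂−V₁)/(V₂+V₁) = (4395−1683)/(4395+1683) = 0.4462; √ = 0.6680.
h = (12.6/2)·0.6680 = 4.21 m.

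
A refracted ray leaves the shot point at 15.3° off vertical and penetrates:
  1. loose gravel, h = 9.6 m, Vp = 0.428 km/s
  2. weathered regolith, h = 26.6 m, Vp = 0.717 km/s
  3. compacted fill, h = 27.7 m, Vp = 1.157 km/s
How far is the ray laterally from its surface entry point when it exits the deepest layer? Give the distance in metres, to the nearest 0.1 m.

43.9 m

Apply Snell's law at each interface; in layer i the horizontal offset is hᵢ·tan θᵢ.
Layer 1: θ = 15.30°; offset = 9.6·tan 15.30° = 2.626 m.
Layer 2: sin θ = 0.717·sin 15.3°/0.428 = 0.4420, θ = 26.23°; offset = 26.6·tan 26.23° = 13.109 m.
Layer 3: sin θ = 1.157·sin 15.3°/0.428 = 0.7133, θ = 45.51°; offset = 27.7·tan 45.51° = 28.193 m.
Σ offsets = 43.928 m.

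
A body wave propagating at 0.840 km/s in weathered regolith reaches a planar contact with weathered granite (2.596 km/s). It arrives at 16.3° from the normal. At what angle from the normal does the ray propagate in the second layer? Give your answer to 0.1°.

60.2°

sin θ₁/V₁ = sin θ₂/V₂ ⇒ sin θ₂ = 2.596·sin 16.3°/0.840 = 2.596·0.2807/0.840 = 0.8674.
θ₂ = sin⁻¹(0.8674) = 60.16° (from vertical).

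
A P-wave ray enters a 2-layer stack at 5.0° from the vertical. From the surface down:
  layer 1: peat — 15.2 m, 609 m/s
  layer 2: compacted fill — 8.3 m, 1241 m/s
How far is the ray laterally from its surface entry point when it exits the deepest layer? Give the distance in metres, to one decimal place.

2.8 m

Apply Snell's law at each interface; in layer i the horizontal offset is hᵢ·tan θᵢ.
Layer 1: θ = 5.00°; offset = 15.2·tan 5.00° = 1.330 m.
Layer 2: sin θ = 1241·sin 5.0°/609 = 0.1776, θ = 10.23°; offset = 8.3·tan 10.23° = 1.498 m.
Summing the layer offsets gives 2.828 m.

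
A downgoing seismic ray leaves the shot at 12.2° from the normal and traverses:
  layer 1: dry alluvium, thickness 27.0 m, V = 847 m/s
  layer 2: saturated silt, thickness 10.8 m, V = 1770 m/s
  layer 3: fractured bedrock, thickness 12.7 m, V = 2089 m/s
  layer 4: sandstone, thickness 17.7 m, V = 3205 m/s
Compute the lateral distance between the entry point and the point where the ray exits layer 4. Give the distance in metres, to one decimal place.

Apply Snell's law at each interface; in layer i the horizontal offset is hᵢ·tan θᵢ.
Layer 1: θ = 12.20°; offset = 27.0·tan 12.20° = 5.838 m.
Layer 2: sin θ = 1770·sin 12.2°/847 = 0.4416, θ = 26.21°; offset = 10.8·tan 26.21° = 5.316 m.
Layer 3: sin θ = 2089·sin 12.2°/847 = 0.5212, θ = 31.41°; offset = 12.7·tan 31.41° = 7.756 m.
Layer 4: sin θ = 3205·sin 12.2°/847 = 0.7996, θ = 53.10°; offset = 17.7·tan 53.10° = 23.571 m.
Total horizontal offset = 42.480 m.

42.5 m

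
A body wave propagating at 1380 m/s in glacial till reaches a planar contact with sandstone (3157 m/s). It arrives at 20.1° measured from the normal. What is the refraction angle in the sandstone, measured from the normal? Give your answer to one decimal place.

51.8°

Snell's law: sin θ₂ = (V₂/V₁)·sin θ₁ = (3157/1380)·sin 20.1° = 0.7862.
θ₂ = arcsin 0.7862 = 51.83° from the normal.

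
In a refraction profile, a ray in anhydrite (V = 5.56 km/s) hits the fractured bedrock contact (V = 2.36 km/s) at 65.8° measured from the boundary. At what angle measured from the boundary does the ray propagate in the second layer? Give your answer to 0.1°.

80.0°

Angle from the normal: 90° − 65.8° = 24.2°.
sin θ₁/V₁ = sin θ₂/V₂ ⇒ sin θ₂ = 2.36·sin 24.2°/5.56 = 2.36·0.4099/5.56 = 0.1740.
θ₂ = arcsin 0.1740 = 10.02° from the normal.
From the interface: 90° − 10.02° = 79.98°.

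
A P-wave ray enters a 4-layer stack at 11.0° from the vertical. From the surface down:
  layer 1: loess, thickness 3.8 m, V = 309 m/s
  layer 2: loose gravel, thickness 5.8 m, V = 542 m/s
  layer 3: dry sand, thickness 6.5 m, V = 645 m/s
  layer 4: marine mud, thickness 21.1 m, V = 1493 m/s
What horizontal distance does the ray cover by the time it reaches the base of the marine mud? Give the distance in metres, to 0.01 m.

Apply Snell's law at each interface; in layer i the horizontal offset is hᵢ·tan θᵢ.
Layer 1: θ = 11.00°; offset = 3.8·tan 11.00° = 0.7386 m.
Layer 2: sin θ = 542·sin 11.0°/309 = 0.3347, θ = 19.55°; offset = 5.8·tan 19.55° = 2.0600 m.
Layer 3: sin θ = 645·sin 11.0°/309 = 0.3983, θ = 23.47°; offset = 6.5·tan 23.47° = 2.8224 m.
Layer 4: sin θ = 1493·sin 11.0°/309 = 0.9219, θ = 67.21°; offset = 21.1·tan 67.21° = 50.2209 m.
Σ offsets = 55.8419 m.

55.84 m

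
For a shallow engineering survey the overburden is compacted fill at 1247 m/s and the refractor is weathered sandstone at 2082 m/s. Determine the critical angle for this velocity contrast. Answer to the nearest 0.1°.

At critical incidence the refracted ray runs along the interface (θ₂ = 90°), so sin θ_c = V₁/V₂.
θ_c = arcsin(1247/2082) = arcsin 0.5989 = 36.79°.

36.8°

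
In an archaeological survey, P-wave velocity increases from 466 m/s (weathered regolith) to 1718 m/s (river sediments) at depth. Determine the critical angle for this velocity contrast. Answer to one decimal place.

15.7°

At critical incidence the refracted ray runs along the interface (θ₂ = 90°), so sin θ_c = V₁/V₂.
θ_c = arcsin(466/1718) = arcsin 0.2712 = 15.74°.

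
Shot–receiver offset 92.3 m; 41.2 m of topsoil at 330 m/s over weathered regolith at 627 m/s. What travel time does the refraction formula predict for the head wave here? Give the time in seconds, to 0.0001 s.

0.3595 s

t = x/V₂ + 2h·√(V₂²−V₁²)/(V₁V₂).
√(V₂²−V₁²) = √(627²−330²) = 533.1 m/s; delay term = 2·41.2·533.1/(330·627) = 0.21231 s.
t = 92.3/627 + 0.21231 = 0.35952 s.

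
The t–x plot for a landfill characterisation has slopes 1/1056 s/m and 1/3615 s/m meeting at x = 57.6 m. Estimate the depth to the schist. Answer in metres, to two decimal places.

x_cross = 2h·√((V₂+V₁)/(V₂−V₁)) → h = x_cross / (2·√((V₂+V₁)/(V₂−V₁))).
√((V₂+V₁)/(V₂−V₁)) = √((3615+1056)/(3615−1056)) = 1.3510.
h = 57.6 / (2·1.3510) = 21.32 m.

21.32 m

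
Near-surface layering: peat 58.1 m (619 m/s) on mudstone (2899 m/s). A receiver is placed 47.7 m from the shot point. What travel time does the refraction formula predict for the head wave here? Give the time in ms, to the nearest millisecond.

θ_c = arcsin(V₁/V₂) = arcsin(619/2899) = 12.33°, cos θ_c = 0.9769.
Intercept time tᵢ = 2h cos θ_c / V₁ = 2·58.1·0.9769/619 = 0.18339 s.
t = x/V₂ + tᵢ = 47.7/2899 + 0.18339 = 0.19985 s.

200 ms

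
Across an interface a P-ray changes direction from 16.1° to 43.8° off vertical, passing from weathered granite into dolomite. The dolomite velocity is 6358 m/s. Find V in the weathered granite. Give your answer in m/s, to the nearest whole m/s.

2547 m/s

Snell's law: sin 16.1°/V₁ = sin 43.8°/V₂.
V₁ = V₂·sin 16.1°/sin 43.8° = 6358 × 0.4007 = 2547.40 m/s.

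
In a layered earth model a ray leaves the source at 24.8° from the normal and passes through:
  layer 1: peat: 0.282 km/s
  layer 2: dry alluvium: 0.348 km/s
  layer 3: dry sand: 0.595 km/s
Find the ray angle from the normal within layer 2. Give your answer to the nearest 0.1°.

31.2°

Ray parameter p = sin 24.8° / 0.282 = 1.4874e+00 s/km.
sin θ_2 = p·V_2 = 1.4874e+00 × 0.348 = 0.5176.
θ_2 = arcsin 0.5176 = 31.17°.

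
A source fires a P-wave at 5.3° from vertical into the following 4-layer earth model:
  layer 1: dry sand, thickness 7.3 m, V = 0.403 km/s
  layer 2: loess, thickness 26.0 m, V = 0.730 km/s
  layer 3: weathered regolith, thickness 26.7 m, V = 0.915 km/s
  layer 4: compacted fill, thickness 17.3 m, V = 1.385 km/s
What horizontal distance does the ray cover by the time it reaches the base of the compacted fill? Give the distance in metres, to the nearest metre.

17 m

p = sin θ₁/V₁ = sin 5.3°/0.403 = 2.2921e-01 s/km is conserved through the stack.
Layer 1: θ = 5.30°; offset = 7.3·tan 5.30° = 0.677 m.
Layer 2: sin θ = p·0.730 = 0.1673 → θ = 9.63°; offset = 26.0·tan 9.63° = 4.413 m.
Layer 3: sin θ = p·0.915 = 0.2097 → θ = 12.11°; offset = 26.7·tan 12.11° = 5.727 m.
Layer 4: sin θ = p·1.385 = 0.3175 → θ = 18.51°; offset = 17.3·tan 18.51° = 5.791 m.
Summing the layer offsets gives 16.608 m.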